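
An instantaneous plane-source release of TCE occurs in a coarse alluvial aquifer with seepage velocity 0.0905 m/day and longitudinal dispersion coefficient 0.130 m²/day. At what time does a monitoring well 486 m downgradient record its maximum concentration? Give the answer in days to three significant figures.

5350 days

For the 1D instantaneous-source solution, setting ∂C/∂t = 0 at fixed x gives v²t² + 2Dt − x² = 0, so t = (√(D² + v²x²) − D)/v².
√(D² + v²x²) = √(0.130² + 0.0905² × 486²) = 43.98; v² = 0.00819025.
t = (43.98 − 0.130)/0.00819025 = 5350 days (vs. the pure-advection estimate x/v = 5370 d).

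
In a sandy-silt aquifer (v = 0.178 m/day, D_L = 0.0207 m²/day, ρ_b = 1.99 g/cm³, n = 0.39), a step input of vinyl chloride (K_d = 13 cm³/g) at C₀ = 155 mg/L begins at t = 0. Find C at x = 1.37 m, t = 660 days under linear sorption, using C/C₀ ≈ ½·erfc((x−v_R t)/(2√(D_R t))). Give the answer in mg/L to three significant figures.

Retardation factor R = 1 + ρ_b·K_d/n = 1 + 1.99 × 13/0.39 = 67.33.
Sorption retards both mechanisms: v_R = v/R = 0.002644 m/day, D_R = D/R = 0.0003074 m²/day.
v_R·t = 0.002644 × 660 = 1.74504 m; 2√(D_R t) = 0.9009 m; argument = (1.37 − 1.74504)/0.9009 = -0.4163.
C = C₀ × ½·erfc(-0.4163) = 155 × 0.7220 = 112 mg/L.

112 mg/L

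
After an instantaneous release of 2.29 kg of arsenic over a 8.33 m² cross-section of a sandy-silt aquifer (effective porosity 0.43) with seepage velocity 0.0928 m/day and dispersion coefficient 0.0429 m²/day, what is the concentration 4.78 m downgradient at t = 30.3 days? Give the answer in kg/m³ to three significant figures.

0.0751 kg/m³

For an instantaneous plane source, C(x,t) = M/(n_e·A·√(4πDt)) · exp(−(x−vt)²/(4Dt)), with n_e·A the pore (flow) area.
Plume center vt = 0.0928 × 30.3 = 2.81184 m, so the well at 4.78 m is 1.96816 m downgradient of the peak.
√(4πDt) = 4.042 m, giving peak height M/(n_e·A·√(4πDt)) = 2.29/(0.43 × 8.33 × 4.042) = 0.1582 kg/m³.
(x−vt)²/(4Dt) = (1.96816)²/(4 × 0.0429 × 30.3) = 0.7450; exp(−0.7450) = 0.4747.
C = 0.1582 × 0.4747 = 0.0751 kg/m³.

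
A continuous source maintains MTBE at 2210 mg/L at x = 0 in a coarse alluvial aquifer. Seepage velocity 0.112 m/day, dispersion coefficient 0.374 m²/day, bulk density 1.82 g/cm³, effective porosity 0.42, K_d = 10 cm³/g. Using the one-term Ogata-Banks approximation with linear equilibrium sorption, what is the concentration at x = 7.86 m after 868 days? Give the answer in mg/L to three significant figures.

Retardation factor R = 1 + ρ_b·K_d/n = 1 + 1.82 × 10/0.42 = 44.33.
Sorption retards both mechanisms: v_R = v/R = 0.002527 m/day, D_R = D/R = 0.008437 m²/day.
v_R·t = 0.002527 × 868 = 2.193436 m; 2√(D_R t) = 5.412 m; argument = (7.86 − 2.193436)/5.412 = 1.047.
C = C₀ × ½·erfc(1.047) = 2210 × 0.06935 = 153 mg/L.

153 mg/L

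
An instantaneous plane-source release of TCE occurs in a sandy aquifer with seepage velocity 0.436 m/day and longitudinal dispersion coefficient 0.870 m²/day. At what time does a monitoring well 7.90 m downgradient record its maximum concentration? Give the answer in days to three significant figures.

For the 1D instantaneous-source solution, setting ∂C/∂t = 0 at fixed x gives v²t² + 2Dt − x² = 0, so t = (√(D² + v²x²) − D)/v².
√(D² + v²x²) = √(0.870² + 0.436² × 7.90²) = 3.553; v² = 0.190096.
t = (3.553 − 0.870)/0.190096 = 14.1 days (vs. the pure-advection estimate x/v = 18.1 d).

14.1 days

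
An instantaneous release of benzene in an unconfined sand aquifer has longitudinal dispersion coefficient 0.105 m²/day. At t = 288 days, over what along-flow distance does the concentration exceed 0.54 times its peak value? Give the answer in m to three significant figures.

17.3 m

The plume is Gaussian with σ = √(2Dt) = √(2 × 0.105 × 288) = 7.777 m.
C/C_peak = exp(−Δx²/(2σ²)) = 0.54 ⇒ Δx = σ·√(−2 ln 0.54) = 7.777 × 1.110 = 8.632 m.
Width = 2Δx = 17.3 m.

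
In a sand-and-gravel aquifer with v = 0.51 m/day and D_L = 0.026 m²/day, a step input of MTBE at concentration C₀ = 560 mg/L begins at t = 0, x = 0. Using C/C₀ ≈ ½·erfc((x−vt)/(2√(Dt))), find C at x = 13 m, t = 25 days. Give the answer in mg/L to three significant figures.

For a continuous step input, C/C₀ ≈ ½·erfc((x−vt)/(2√(Dt))).
vt = 0.51 × 25 = 12.75 m and 2√(Dt) = 2√(0.026 × 25) = 1.612 m.
Argument (x−vt)/(2√(Dt)) = (13 − 12.75)/1.612 = 0.1551; ½·erfc(0.1551) = 0.4132.
C = 560 × 0.4132 = 231 mg/L.

231 mg/L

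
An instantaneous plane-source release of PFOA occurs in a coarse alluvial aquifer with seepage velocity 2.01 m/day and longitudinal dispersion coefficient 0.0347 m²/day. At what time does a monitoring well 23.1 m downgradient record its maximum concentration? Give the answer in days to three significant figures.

For the 1D instantaneous-source solution, setting ∂C/∂t = 0 at fixed x gives v²t² + 2Dt − x² = 0, so t = (√(D² + v²x²) − D)/v².
√(D² + v²x²) = √(0.0347² + 2.01² × 23.1²) = 46.43; v² = 4.0401.
t = (46.43 − 0.0347)/4.0401 = 11.5 days (vs. the pure-advection estimate x/v = 11.5 d).

11.5 days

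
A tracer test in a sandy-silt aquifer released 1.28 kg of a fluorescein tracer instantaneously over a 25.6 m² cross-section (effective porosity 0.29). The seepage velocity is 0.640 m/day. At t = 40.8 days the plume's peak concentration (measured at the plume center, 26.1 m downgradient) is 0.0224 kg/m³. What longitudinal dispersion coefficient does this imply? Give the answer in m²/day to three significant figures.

At the plume center C_max = M/(n_e·A·√(4πDt)), so D = M²/(4πt·(n_e·A·C_max)²).
n_e·A·C_max = 0.29 × 25.6 × 0.0224 = 0.1663 kg/m.
D = 1.28²/(4π × 40.8 × 0.1663²) = 0.116 m²/day.

0.116 m²/day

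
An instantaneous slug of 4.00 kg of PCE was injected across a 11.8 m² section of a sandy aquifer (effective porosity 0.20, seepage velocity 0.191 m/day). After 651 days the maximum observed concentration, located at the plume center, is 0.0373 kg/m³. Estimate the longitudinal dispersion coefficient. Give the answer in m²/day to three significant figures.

At the plume center C_max = M/(n_e·A·√(4πDt)), so D = M²/(4πt·(n_e·A·C_max)²).
n_e·A·C_max = 0.20 × 11.8 × 0.0373 = 0.08803 kg/m.
D = 4.00²/(4π × 651 × 0.08803²) = 0.252 m²/day.

0.252 m²/day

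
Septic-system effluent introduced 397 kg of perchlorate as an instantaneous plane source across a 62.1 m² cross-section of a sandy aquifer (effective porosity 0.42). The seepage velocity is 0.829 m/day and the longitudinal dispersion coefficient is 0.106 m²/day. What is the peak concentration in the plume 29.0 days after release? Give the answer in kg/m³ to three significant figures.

2.45 kg/m³

The peak of an instantaneous 1D plume sits at x = vt; there the Gaussian factor is 1 and C_max = M/(n_e·A·√(4πDt)), where n_e·A is the pore area the mass is dissolved in.
√(4πDt) = √(4π × 0.106 × 29.0) = 6.215 m, so C_max = 397/(0.42 × 62.1 × 6.215) = 2.45 kg/m³.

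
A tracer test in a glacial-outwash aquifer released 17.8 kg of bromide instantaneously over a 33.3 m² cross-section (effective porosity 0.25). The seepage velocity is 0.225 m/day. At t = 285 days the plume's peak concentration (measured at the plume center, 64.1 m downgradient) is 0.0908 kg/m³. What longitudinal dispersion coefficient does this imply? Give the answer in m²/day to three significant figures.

0.155 m²/day

At the plume center C_max = M/(n_e·A·√(4πDt)), so D = M²/(4πt·(n_e·A·C_max)²).
n_e·A·C_max = 0.25 × 33.3 × 0.0908 = 0.7559 kg/m.
D = 17.8²/(4π × 285 × 0.7559²) = 0.155 m²/day.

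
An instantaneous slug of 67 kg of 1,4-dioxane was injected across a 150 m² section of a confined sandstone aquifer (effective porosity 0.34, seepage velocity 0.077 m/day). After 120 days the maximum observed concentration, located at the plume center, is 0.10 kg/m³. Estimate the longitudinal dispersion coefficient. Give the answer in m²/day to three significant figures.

At the plume center C_max = M/(n_e·A·√(4πDt)), so D = M²/(4πt·(n_e·A·C_max)²).
n_e·A·C_max = 0.34 × 150 × 0.10 = 5.100 kg/m.
D = 67²/(4π × 120 × 5.100²) = 0.114 m²/day.

0.114 m²/day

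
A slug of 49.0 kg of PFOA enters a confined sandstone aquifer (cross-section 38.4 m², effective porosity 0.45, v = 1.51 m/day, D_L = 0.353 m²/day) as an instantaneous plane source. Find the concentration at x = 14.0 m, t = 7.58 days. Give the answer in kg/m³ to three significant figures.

0.266 kg/m³

For an instantaneous plane source, C(x,t) = M/(n_e·A·√(4πDt)) · exp(−(x−vt)²/(4Dt)), with n_e·A the pore (flow) area.
Plume center vt = 1.51 × 7.58 = 11.4458 m, so the well at 14.0 m is 2.5542 m downgradient of the peak.
√(4πDt) = 5.799 m, giving peak height M/(n_e·A·√(4πDt)) = 49.0/(0.45 × 38.4 × 5.799) = 0.4890 kg/m³.
(x−vt)²/(4Dt) = (2.5542)²/(4 × 0.353 × 7.58) = 0.6095; exp(−0.6095) = 0.5436.
C = 0.4890 × 0.5436 = 0.266 kg/m³.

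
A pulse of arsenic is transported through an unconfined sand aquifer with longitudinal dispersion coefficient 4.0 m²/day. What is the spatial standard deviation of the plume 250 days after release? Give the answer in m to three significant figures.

44.7 m

Dispersive spreading gives a Gaussian with σ² = 2Dt; advection only shifts the center.
σ = √(2 × 4.0 × 250) = 44.7 m.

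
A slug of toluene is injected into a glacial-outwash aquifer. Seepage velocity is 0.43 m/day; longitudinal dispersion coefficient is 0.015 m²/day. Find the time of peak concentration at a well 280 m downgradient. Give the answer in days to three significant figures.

651 days

For the 1D instantaneous-source solution, setting ∂C/∂t = 0 at fixed x gives v²t² + 2Dt − x² = 0, so t = (√(D² + v²x²) − D)/v².
√(D² + v²x²) = √(0.015² + 0.43² × 280²) = 120.4; v² = 0.1849.
t = (120.4 − 0.015)/0.1849 = 651 days (vs. the pure-advection estimate x/v = 651 d).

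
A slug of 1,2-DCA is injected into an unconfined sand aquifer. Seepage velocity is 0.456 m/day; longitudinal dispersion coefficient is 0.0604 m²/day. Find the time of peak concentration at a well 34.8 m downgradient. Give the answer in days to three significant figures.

76.0 days

For the 1D instantaneous-source solution, setting ∂C/∂t = 0 at fixed x gives v²t² + 2Dt − x² = 0, so t = (√(D² + v²x²) − D)/v².
√(D² + v²x²) = √(0.0604² + 0.456² × 34.8²) = 15.87; v² = 0.207936.
t = (15.87 − 0.0604)/0.207936 = 76.0 days (vs. the pure-advection estimate x/v = 76.3 d).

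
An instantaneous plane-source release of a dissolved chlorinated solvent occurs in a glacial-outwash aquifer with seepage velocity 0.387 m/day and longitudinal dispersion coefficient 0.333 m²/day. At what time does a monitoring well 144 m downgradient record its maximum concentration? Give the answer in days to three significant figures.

370 days

For the 1D instantaneous-source solution, setting ∂C/∂t = 0 at fixed x gives v²t² + 2Dt − x² = 0, so t = (√(D² + v²x²) − D)/v².
√(D² + v²x²) = √(0.333² + 0.387² × 144²) = 55.73; v² = 0.149769.
t = (55.73 − 0.333)/0.149769 = 370 days (vs. the pure-advection estimate x/v = 372 d).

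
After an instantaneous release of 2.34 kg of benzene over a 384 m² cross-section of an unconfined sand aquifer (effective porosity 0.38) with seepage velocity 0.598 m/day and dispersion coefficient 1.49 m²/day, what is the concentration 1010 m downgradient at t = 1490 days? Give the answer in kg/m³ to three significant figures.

For an instantaneous plane source, C(x,t) = M/(n_e·A·√(4πDt)) · exp(−(x−vt)²/(4Dt)), with n_e·A the pore (flow) area.
Plume center vt = 0.598 × 1490 = 891.02 m, so the well at 1010 m is 118.98 m downgradient of the peak.
√(4πDt) = 167.0 m, giving peak height M/(n_e·A·√(4πDt)) = 2.34/(0.38 × 384 × 167.0) = 9.603e-05 kg/m³.
(x−vt)²/(4Dt) = (118.98)²/(4 × 1.49 × 1490) = 1.594; exp(−1.594) = 0.2031.
C = 9.603e-05 × 0.2031 = 1.95e-05 kg/m³.

1.95e-05 kg/m³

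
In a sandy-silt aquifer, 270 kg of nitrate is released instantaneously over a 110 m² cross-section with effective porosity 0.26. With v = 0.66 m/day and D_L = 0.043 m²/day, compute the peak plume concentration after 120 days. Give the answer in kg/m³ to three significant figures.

The peak of an instantaneous 1D plume sits at x = vt; there the Gaussian factor is 1 and C_max = M/(n_e·A·√(4πDt)), where n_e·A is the pore area the mass is dissolved in.
√(4πDt) = √(4π × 0.043 × 120) = 8.052 m, so C_max = 270/(0.26 × 110 × 8.052) = 1.17 kg/m³.

1.17 kg/m³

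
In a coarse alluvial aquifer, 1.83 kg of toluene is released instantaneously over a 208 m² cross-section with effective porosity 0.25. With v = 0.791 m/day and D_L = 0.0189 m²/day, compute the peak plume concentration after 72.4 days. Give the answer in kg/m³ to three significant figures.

The peak of an instantaneous 1D plume sits at x = vt; there the Gaussian factor is 1 and C_max = M/(n_e·A·√(4πDt)), where n_e·A is the pore area the mass is dissolved in.
√(4πDt) = √(4π × 0.0189 × 72.4) = 4.147 m, so C_max = 1.83/(0.25 × 208 × 4.147) = 0.00849 kg/m³.

0.00849 kg/m³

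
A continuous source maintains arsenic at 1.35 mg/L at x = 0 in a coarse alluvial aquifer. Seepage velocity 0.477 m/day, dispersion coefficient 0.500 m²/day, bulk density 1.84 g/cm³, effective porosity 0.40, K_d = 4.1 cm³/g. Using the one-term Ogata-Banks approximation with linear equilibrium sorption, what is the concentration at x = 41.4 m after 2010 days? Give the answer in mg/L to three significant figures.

Retardation factor R = 1 + ρ_b·K_d/n = 1 + 1.84 × 4.1/0.40 = 19.86.
Sorption retards both mechanisms: v_R = v/R = 0.02402 m/day, D_R = D/R = 0.02518 m²/day.
v_R·t = 0.02402 × 2010 = 48.2802 m; 2√(D_R t) = 14.23 m; argument = (41.4 − 48.2802)/14.23 = -0.4835.
C = C₀ × ½·erfc(-0.4835) = 1.35 × 0.7529 = 1.02 mg/L.

1.02 mg/L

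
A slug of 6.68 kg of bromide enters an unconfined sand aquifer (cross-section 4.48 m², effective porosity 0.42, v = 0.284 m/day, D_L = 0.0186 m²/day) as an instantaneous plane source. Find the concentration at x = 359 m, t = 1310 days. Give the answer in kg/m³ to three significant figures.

0.0354 kg/m³

For an instantaneous plane source, C(x,t) = M/(n_e·A·√(4πDt)) · exp(−(x−vt)²/(4Dt)), with n_e·A the pore (flow) area.
Plume center vt = 0.284 × 1310 = 372.04 m, so the well at 359 m is 13.04 m upgradient of the peak.
√(4πDt) = 17.50 m, giving peak height M/(n_e·A·√(4πDt)) = 6.68/(0.42 × 4.48 × 17.50) = 0.2029 kg/m³.
(x−vt)²/(4Dt) = (-13.04)²/(4 × 0.0186 × 1310) = 1.745; exp(−1.745) = 0.1746.
C = 0.2029 × 0.1746 = 0.0354 kg/m³.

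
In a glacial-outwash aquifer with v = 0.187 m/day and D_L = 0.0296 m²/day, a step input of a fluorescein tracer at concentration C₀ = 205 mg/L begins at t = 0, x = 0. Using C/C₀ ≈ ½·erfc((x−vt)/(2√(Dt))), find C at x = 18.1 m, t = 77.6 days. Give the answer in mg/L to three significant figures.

9.64 mg/L

For a continuous step input, C/C₀ ≈ ½·erfc((x−vt)/(2√(Dt))).
vt = 0.187 × 77.6 = 14.5112 m and 2√(Dt) = 2√(0.0296 × 77.6) = 3.031 m.
Argument (x−vt)/(2√(Dt)) = (18.1 − 14.5112)/3.031 = 1.184; ½·erfc(1.184) = 0.04702.
C = 205 × 0.04702 = 9.64 mg/L.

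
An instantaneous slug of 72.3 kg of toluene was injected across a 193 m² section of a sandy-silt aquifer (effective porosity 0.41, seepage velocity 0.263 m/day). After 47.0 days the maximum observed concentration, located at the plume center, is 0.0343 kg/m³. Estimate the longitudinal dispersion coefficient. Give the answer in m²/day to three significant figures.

1.20 m²/day

At the plume center C_max = M/(n_e·A·√(4πDt)), so D = M²/(4πt·(n_e·A·C_max)²).
n_e·A·C_max = 0.41 × 193 × 0.0343 = 2.714 kg/m.
D = 72.3²/(4π × 47.0 × 2.714²) = 1.20 m²/day.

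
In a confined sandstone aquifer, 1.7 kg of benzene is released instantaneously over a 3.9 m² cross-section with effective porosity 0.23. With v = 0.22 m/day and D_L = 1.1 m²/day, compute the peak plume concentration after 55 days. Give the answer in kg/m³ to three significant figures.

The peak of an instantaneous 1D plume sits at x = vt; there the Gaussian factor is 1 and C_max = M/(n_e·A·√(4πDt)), where n_e·A is the pore area the mass is dissolved in.
√(4πDt) = √(4π × 1.1 × 55) = 27.57 m, so C_max = 1.7/(0.23 × 3.9 × 27.57) = 0.0687 kg/m³.

0.0687 kg/m³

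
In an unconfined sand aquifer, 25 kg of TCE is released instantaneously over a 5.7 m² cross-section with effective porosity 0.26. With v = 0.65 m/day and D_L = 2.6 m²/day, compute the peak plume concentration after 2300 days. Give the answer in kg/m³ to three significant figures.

The peak of an instantaneous 1D plume sits at x = vt; there the Gaussian factor is 1 and C_max = M/(n_e·A·√(4πDt)), where n_e·A is the pore area the mass is dissolved in.
√(4πDt) = √(4π × 2.6 × 2300) = 274.1 m, so C_max = 25/(0.26 × 5.7 × 274.1) = 0.0615 kg/m³.

0.0615 kg/m³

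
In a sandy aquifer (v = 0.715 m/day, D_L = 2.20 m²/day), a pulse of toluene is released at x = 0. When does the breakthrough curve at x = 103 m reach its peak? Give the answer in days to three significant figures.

140 days

For the 1D instantaneous-source solution, setting ∂C/∂t = 0 at fixed x gives v²t² + 2Dt − x² = 0, so t = (√(D² + v²x²) − D)/v².
√(D² + v²x²) = √(2.20² + 0.715² × 103²) = 73.68; v² = 0.511225.
t = (73.68 − 2.20)/0.511225 = 140 days (vs. the pure-advection estimate x/v = 144 d).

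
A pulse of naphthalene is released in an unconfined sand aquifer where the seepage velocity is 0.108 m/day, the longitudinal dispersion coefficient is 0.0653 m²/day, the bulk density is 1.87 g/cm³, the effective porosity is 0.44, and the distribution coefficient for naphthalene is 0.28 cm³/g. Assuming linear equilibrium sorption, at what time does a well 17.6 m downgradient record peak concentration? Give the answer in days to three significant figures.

Retardation factor R = 1 + ρ_b·K_d/n = 1 + 1.87 × 0.28/0.44 = 2.190.
Sorption retards both mechanisms: v_R = v/R = 0.04932 m/day, D_R = D/R = 0.02982 m²/day.
Peak time from v_R²t² + 2D_R t − x² = 0: t = (√(D_R² + v_R²x²) − D_R)/v_R².
√(D_R² + v_R²x²) = √(0.02982² + 0.04932² × 17.6²) = 0.8685; v_R² = 0.002432.
t = (0.8685 − 0.02982)/0.002432 = 345 days.

345 days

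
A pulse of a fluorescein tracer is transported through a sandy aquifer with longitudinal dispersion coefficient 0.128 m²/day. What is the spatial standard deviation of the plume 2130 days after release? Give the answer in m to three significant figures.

Dispersive spreading gives a Gaussian with σ² = 2Dt; advection only shifts the center.
σ = √(2 × 0.128 × 2130) = 23.4 m.

23.4 m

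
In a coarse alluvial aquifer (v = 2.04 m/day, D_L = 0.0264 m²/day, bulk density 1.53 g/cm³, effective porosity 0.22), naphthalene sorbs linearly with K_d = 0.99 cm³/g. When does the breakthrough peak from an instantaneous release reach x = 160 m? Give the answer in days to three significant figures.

618 days

Retardation factor R = 1 + ρ_b·K_d/n = 1 + 1.53 × 0.99/0.22 = 7.885.
Sorption retards both mechanisms: v_R = v/R = 0.2587 m/day, D_R = D/R = 0.003348 m²/day.
Peak time from v_R²t² + 2D_R t − x² = 0: t = (√(D_R² + v_R²x²) − D_R)/v_R².
√(D_R² + v_R²x²) = √(0.003348² + 0.2587² × 160²) = 41.39; v_R² = 0.06693.
t = (41.39 − 0.003348)/0.06693 = 618 days.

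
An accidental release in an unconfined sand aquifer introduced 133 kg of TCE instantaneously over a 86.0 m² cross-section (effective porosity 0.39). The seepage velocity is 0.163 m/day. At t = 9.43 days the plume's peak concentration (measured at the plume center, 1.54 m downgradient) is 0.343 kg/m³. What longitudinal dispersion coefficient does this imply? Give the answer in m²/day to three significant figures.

At the plume center C_max = M/(n_e·A·√(4πDt)), so D = M²/(4πt·(n_e·A·C_max)²).
n_e·A·C_max = 0.39 × 86.0 × 0.343 = 11.50 kg/m.
D = 133²/(4π × 9.43 × 11.50²) = 1.13 m²/day.

1.13 m²/day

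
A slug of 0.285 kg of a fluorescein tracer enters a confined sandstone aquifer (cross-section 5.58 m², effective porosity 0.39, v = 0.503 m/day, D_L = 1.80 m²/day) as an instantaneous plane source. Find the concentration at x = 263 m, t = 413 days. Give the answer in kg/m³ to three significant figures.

For an instantaneous plane source, C(x,t) = M/(n_e·A·√(4πDt)) · exp(−(x−vt)²/(4Dt)), with n_e·A the pore (flow) area.
Plume center vt = 0.503 × 413 = 207.739 m, so the well at 263 m is 55.261 m downgradient of the peak.
√(4πDt) = 96.65 m, giving peak height M/(n_e·A·√(4πDt)) = 0.285/(0.39 × 5.58 × 96.65) = 0.001355 kg/m³.
(x−vt)²/(4Dt) = (55.261)²/(4 × 1.80 × 413) = 1.027; exp(−1.027) = 0.3581.
C = 0.001355 × 0.3581 = 0.000485 kg/m³.

0.000485 kg/m³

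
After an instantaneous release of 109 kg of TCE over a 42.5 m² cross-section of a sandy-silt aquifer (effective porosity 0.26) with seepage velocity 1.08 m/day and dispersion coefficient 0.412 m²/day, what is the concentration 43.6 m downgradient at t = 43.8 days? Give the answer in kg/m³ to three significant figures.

For an instantaneous plane source, C(x,t) = M/(n_e·A·√(4πDt)) · exp(−(x−vt)²/(4Dt)), with n_e·A the pore (flow) area.
Plume center vt = 1.08 × 43.8 = 47.304 m, so the well at 43.6 m is 3.704 m upgradient of the peak.
√(4πDt) = 15.06 m, giving peak height M/(n_e·A·√(4πDt)) = 109/(0.26 × 42.5 × 15.06) = 0.6550 kg/m³.
(x−vt)²/(4Dt) = (-3.704)²/(4 × 0.412 × 43.8) = 0.1901; exp(−0.1901) = 0.8269.
C = 0.6550 × 0.8269 = 0.542 kg/m³.

0.542 kg/m³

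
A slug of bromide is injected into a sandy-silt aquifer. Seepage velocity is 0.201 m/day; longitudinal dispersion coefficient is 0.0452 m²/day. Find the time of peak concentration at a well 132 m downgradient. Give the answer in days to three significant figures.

For the 1D instantaneous-source solution, setting ∂C/∂t = 0 at fixed x gives v²t² + 2Dt − x² = 0, so t = (√(D² + v²x²) − D)/v².
√(D² + v²x²) = √(0.0452² + 0.201² × 132²) = 26.53; v² = 0.040401.
t = (26.53 − 0.0452)/0.040401 = 656 days (vs. the pure-advection estimate x/v = 657 d).

656 days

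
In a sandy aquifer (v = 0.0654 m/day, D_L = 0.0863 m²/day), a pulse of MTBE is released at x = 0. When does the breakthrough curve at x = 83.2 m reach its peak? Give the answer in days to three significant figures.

1250 days

For the 1D instantaneous-source solution, setting ∂C/∂t = 0 at fixed x gives v²t² + 2Dt − x² = 0, so t = (√(D² + v²x²) − D)/v².
√(D² + v²x²) = √(0.0863² + 0.0654² × 83.2²) = 5.442; v² = 0.00427716.
t = (5.442 − 0.0863)/0.00427716 = 1250 days (vs. the pure-advection estimate x/v = 1270 d).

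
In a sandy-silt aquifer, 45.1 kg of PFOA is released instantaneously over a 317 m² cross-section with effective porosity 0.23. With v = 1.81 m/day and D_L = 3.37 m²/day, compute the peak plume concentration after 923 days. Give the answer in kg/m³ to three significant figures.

The peak of an instantaneous 1D plume sits at x = vt; there the Gaussian factor is 1 and C_max = M/(n_e·A·√(4πDt)), where n_e·A is the pore area the mass is dissolved in.
√(4πDt) = √(4π × 3.37 × 923) = 197.7 m, so C_max = 45.1/(0.23 × 317 × 197.7) = 0.00313 kg/m³.

0.00313 kg/m³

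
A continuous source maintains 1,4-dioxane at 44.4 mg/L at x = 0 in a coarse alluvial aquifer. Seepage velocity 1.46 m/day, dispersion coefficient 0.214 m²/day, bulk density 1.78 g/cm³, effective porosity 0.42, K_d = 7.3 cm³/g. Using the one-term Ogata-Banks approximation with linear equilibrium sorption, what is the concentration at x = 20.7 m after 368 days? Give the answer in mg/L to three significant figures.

Retardation factor R = 1 + ρ_b·K_d/n = 1 + 1.78 × 7.3/0.42 = 31.94.
Sorption retards both mechanisms: v_R = v/R = 0.04571 m/day, D_R = D/R = 0.006700 m²/day.
v_R·t = 0.04571 × 368 = 16.82128 m; 2√(D_R t) = 3.140 m; argument = (20.7 − 16.82128)/3.140 = 1.235.
C = C₀ × ½·erfc(1.235) = 44.4 × 0.04036 = 1.79 mg/L.

1.79 mg/L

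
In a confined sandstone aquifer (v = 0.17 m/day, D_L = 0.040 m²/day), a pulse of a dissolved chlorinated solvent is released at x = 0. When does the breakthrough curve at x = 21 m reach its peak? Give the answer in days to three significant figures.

For the 1D instantaneous-source solution, setting ∂C/∂t = 0 at fixed x gives v²t² + 2Dt − x² = 0, so t = (√(D² + v²x²) − D)/v².
√(D² + v²x²) = √(0.040² + 0.17² × 21²) = 3.570; v² = 0.0289.
t = (3.570 − 0.040)/0.0289 = 122 days (vs. the pure-advection estimate x/v = 124 d).

122 days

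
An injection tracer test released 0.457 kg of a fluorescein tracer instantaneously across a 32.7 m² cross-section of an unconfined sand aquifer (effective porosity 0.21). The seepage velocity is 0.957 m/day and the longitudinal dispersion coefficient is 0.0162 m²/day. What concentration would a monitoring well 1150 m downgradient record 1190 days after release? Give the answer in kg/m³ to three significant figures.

0.000848 kg/m³

For an instantaneous plane source, C(x,t) = M/(n_e·A·√(4πDt)) · exp(−(x−vt)²/(4Dt)), with n_e·A the pore (flow) area.
Plume center vt = 0.957 × 1190 = 1138.83 m, so the well at 1150 m is 11.17 m downgradient of the peak.
√(4πDt) = 15.56 m, giving peak height M/(n_e·A·√(4πDt)) = 0.457/(0.21 × 32.7 × 15.56) = 0.004277 kg/m³.
(x−vt)²/(4Dt) = (11.17)²/(4 × 0.0162 × 1190) = 1.618; exp(−1.618) = 0.1983.
C = 0.004277 × 0.1983 = 0.000848 kg/m³.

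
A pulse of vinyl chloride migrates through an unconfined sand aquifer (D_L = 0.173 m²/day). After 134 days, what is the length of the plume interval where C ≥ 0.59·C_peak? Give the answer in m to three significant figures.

The plume is Gaussian with σ = √(2Dt) = √(2 × 0.173 × 134) = 6.809 m.
C/C_peak = exp(−Δx²/(2σ²)) = 0.59 ⇒ Δx = σ·√(−2 ln 0.59) = 6.809 × 1.027 = 6.993 m.
Width = 2Δx = 14.0 m.

14.0 m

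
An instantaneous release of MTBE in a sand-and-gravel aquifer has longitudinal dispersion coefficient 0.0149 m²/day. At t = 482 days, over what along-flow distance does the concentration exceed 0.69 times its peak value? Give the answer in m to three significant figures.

6.53 m

The plume is Gaussian with σ = √(2Dt) = √(2 × 0.0149 × 482) = 3.790 m.
C/C_peak = exp(−Δx²/(2σ²)) = 0.69 ⇒ Δx = σ·√(−2 ln 0.69) = 3.790 × 0.8615 = 3.265 m.
Width = 2Δx = 6.53 m.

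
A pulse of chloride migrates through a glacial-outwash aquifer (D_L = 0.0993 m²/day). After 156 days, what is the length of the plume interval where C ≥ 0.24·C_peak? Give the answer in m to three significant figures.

The plume is Gaussian with σ = √(2Dt) = √(2 × 0.0993 × 156) = 5.566 m.
C/C_peak = exp(−Δx²/(2σ²)) = 0.24 ⇒ Δx = σ·√(−2 ln 0.24) = 5.566 × 1.689 = 9.401 m.
Width = 2Δx = 18.8 m.

18.8 m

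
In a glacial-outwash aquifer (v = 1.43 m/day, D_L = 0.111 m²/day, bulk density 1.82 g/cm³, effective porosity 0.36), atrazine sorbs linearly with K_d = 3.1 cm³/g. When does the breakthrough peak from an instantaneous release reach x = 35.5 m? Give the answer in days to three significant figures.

413 days

Retardation factor R = 1 + ρ_b·K_d/n = 1 + 1.82 × 3.1/0.36 = 16.67.
Sorption retards both mechanisms: v_R = v/R = 0.08578 m/day, D_R = D/R = 0.006659 m²/day.
Peak time from v_R²t² + 2D_R t − x² = 0: t = (√(D_R² + v_R²x²) − D_R)/v_R².
√(D_R² + v_R²x²) = √(0.006659² + 0.08578² × 35.5²) = 3.045; v_R² = 0.007358.
t = (3.045 − 0.006659)/0.007358 = 413 days.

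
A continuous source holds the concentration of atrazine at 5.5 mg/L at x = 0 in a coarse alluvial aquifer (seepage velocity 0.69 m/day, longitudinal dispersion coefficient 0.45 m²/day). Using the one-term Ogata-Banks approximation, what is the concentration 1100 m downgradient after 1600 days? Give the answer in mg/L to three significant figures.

For a continuous step input, C/C₀ ≈ ½·erfc((x−vt)/(2√(Dt))).
vt = 0.69 × 1600 = 1104 m and 2√(Dt) = 2√(0.45 × 1600) = 53.67 m.
Argument (x−vt)/(2√(Dt)) = (1100 − 1104)/53.67 = -0.07453; ½·erfc(-0.07453) = 0.5420.
C = 5.5 × 0.5420 = 2.98 mg/L.

2.98 mg/L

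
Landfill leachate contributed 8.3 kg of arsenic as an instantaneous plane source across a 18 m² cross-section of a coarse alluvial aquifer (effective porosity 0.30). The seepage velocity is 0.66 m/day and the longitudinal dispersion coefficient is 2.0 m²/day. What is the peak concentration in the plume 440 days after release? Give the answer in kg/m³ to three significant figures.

The peak of an instantaneous 1D plume sits at x = vt; there the Gaussian factor is 1 and C_max = M/(n_e·A·√(4πDt)), where n_e·A is the pore area the mass is dissolved in.
√(4πDt) = √(4π × 2.0 × 440) = 105.2 m, so C_max = 8.3/(0.30 × 18 × 105.2) = 0.0146 kg/m³.

0.0146 kg/m³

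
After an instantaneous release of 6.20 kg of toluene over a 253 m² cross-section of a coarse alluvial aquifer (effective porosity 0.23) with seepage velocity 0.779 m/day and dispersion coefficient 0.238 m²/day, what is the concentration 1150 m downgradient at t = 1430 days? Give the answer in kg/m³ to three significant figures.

For an instantaneous plane source, C(x,t) = M/(n_e·A·√(4πDt)) · exp(−(x−vt)²/(4Dt)), with n_e·A the pore (flow) area.
Plume center vt = 0.779 × 1430 = 1113.97 m, so the well at 1150 m is 36.03 m downgradient of the peak.
√(4πDt) = 65.40 m, giving peak height M/(n_e·A·√(4πDt)) = 6.20/(0.23 × 253 × 65.40) = 0.001629 kg/m³.
(x−vt)²/(4Dt) = (36.03)²/(4 × 0.238 × 1430) = 0.9536; exp(−0.9536) = 0.3854.
C = 0.001629 × 0.3854 = 0.000628 kg/m³.

0.000628 kg/m³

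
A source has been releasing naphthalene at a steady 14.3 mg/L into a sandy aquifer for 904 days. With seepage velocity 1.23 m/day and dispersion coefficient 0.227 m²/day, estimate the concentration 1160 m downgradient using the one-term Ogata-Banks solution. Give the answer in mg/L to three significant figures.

For a continuous step input, C/C₀ ≈ ½·erfc((x−vt)/(2√(Dt))).
vt = 1.23 × 904 = 1111.92 m and 2√(Dt) = 2√(0.227 × 904) = 28.65 m.
Argument (x−vt)/(2√(Dt)) = (1160 − 1111.92)/28.65 = 1.678; ½·erfc(1.678) = 0.008821.
C = 14.3 × 0.008821 = 0.126 mg/L.

0.126 mg/L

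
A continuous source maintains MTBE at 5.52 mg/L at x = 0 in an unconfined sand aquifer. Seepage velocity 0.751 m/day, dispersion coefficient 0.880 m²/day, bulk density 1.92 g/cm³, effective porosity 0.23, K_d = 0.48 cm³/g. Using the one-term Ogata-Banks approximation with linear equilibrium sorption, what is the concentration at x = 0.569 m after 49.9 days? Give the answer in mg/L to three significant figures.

5.25 mg/L

Retardation factor R = 1 + ρ_b·K_d/n = 1 + 1.92 × 0.48/0.23 = 5.007.
Sorption retards both mechanisms: v_R = v/R = 0.1500 m/day, D_R = D/R = 0.1758 m²/day.
v_R·t = 0.1500 × 49.9 = 7.485 m; 2√(D_R t) = 5.924 m; argument = (0.569 − 7.485)/5.924 = -1.167.
C = C₀ × ½·erfc(-1.167) = 5.52 × 0.9506 = 5.25 mg/L.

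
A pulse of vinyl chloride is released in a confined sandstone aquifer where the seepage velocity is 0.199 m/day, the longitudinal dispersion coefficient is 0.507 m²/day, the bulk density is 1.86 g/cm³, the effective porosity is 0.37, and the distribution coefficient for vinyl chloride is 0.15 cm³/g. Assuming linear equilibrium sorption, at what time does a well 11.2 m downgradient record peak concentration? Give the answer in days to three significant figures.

Retardation factor R = 1 + ρ_b·K_d/n = 1 + 1.86 × 0.15/0.37 = 1.754.
Sorption retards both mechanisms: v_R = v/R = 0.1135 m/day, D_R = D/R = 0.2891 m²/day.
Peak time from v_R²t² + 2D_R t − x² = 0: t = (√(D_R² + v_R²x²) − D_R)/v_R².
√(D_R² + v_R²x²) = √(0.2891² + 0.1135² × 11.2²) = 1.304; v_R² = 0.01288.
t = (1.304 − 0.2891)/0.01288 = 78.8 days.

78.8 days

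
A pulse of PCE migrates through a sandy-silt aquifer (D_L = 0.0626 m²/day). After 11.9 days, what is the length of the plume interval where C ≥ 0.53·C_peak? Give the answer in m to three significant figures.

2.75 m

The plume is Gaussian with σ = √(2Dt) = √(2 × 0.0626 × 11.9) = 1.221 m.
C/C_peak = exp(−Δx²/(2σ²)) = 0.53 ⇒ Δx = σ·√(−2 ln 0.53) = 1.221 × 1.127 = 1.376 m.
Width = 2Δx = 2.75 m.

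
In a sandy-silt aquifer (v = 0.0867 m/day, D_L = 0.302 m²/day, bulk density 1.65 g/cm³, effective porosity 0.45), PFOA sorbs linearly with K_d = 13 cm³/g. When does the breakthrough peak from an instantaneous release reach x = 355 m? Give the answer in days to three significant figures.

197000 days

Retardation factor R = 1 + ρ_b·K_d/n = 1 + 1.65 × 13/0.45 = 48.67.
Sorption retards both mechanisms: v_R = v/R = 0.001781 m/day, D_R = D/R = 0.006205 m²/day.
Peak time from v_R²t² + 2D_R t − x² = 0: t = (√(D_R² + v_R²x²) − D_R)/v_R².
√(D_R² + v_R²x²) = √(0.006205² + 0.001781² × 355²) = 0.6323; v_R² = 3.172e-06.
t = (0.6323 − 0.006205)/3.172e-06 = 197000 days.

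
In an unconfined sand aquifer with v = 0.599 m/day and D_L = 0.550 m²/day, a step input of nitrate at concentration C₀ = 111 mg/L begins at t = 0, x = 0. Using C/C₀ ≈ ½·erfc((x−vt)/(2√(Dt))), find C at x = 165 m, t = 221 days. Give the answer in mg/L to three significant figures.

2.02 mg/L

For a continuous step input, C/C₀ ≈ ½·erfc((x−vt)/(2√(Dt))).
vt = 0.599 × 221 = 132.379 m and 2√(Dt) = 2√(0.550 × 221) = 22.05 m.
Argument (x−vt)/(2√(Dt)) = (165 − 132.379)/22.05 = 1.479; ½·erfc(1.479) = 0.01824.
C = 111 × 0.01824 = 2.02 mg/L.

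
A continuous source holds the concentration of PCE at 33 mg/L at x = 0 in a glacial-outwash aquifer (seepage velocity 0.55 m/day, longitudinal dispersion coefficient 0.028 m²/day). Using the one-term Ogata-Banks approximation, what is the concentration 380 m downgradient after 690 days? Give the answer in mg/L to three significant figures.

For a continuous step input, C/C₀ ≈ ½·erfc((x−vt)/(2√(Dt))).
vt = 0.55 × 690 = 379.5 m and 2√(Dt) = 2√(0.028 × 690) = 8.791 m.
Argument (x−vt)/(2√(Dt)) = (380 − 379.5)/8.791 = 0.05688; ½·erfc(0.05688) = 0.4679.
C = 33 × 0.4679 = 15.4 mg/L.

15.4 mg/L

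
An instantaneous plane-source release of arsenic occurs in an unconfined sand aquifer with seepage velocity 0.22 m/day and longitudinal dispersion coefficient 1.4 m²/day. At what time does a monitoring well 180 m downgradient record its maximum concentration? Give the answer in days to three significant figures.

For the 1D instantaneous-source solution, setting ∂C/∂t = 0 at fixed x gives v²t² + 2Dt − x² = 0, so t = (√(D² + v²x²) − D)/v².
√(D² + v²x²) = √(1.4² + 0.22² × 180²) = 39.62; v² = 0.0484.
t = (39.62 − 1.4)/0.0484 = 790 days (vs. the pure-advection estimate x/v = 818 d).

790 days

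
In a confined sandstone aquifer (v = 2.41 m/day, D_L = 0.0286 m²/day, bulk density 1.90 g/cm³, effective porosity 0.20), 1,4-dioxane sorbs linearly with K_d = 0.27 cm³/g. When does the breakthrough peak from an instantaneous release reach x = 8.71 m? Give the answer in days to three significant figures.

Retardation factor R = 1 + ρ_b·K_d/n = 1 + 1.90 × 0.27/0.20 = 3.565.
Sorption retards both mechanisms: v_R = v/R = 0.6760 m/day, D_R = D/R = 0.008022 m²/day.
Peak time from v_R²t² + 2D_R t − x² = 0: t = (√(D_R² + v_R²x²) − D_R)/v_R².
√(D_R² + v_R²x²) = √(0.008022² + 0.6760² × 8.71²) = 5.888; v_R² = 0.4570.
t = (5.888 − 0.008022)/0.4570 = 12.9 days.

12.9 days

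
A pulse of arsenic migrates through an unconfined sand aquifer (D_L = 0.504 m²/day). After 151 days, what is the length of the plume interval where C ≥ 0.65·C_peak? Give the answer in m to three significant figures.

The plume is Gaussian with σ = √(2Dt) = √(2 × 0.504 × 151) = 12.34 m.
C/C_peak = exp(−Δx²/(2σ²)) = 0.65 ⇒ Δx = σ·√(−2 ln 0.65) = 12.34 × 0.9282 = 11.45 m.
Width = 2Δx = 22.9 m.

22.9 m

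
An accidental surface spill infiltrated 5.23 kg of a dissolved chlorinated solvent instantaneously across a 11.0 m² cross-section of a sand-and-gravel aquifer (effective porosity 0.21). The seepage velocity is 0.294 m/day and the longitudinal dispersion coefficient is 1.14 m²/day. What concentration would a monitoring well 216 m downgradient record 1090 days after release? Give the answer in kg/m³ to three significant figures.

0.00202 kg/m³

For an instantaneous plane source, C(x,t) = M/(n_e·A·√(4πDt)) · exp(−(x−vt)²/(4Dt)), with n_e·A the pore (flow) area.
Plume center vt = 0.294 × 1090 = 320.46 m, so the well at 216 m is 104.46 m upgradient of the peak.
√(4πDt) = 125.0 m, giving peak height M/(n_e·A·√(4πDt)) = 5.23/(0.21 × 11.0 × 125.0) = 0.01811 kg/m³.
(x−vt)²/(4Dt) = (-104.46)²/(4 × 1.14 × 1090) = 2.195; exp(−2.195) = 0.1114.
C = 0.01811 × 0.1114 = 0.00202 kg/m³.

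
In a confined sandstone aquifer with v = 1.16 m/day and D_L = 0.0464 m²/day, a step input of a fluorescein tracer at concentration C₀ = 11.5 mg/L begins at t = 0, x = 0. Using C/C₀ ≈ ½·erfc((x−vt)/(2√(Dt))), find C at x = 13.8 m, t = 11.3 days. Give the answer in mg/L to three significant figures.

2.87 mg/L

For a continuous step input, C/C₀ ≈ ½·erfc((x−vt)/(2√(Dt))).
vt = 1.16 × 11.3 = 13.108 m and 2√(Dt) = 2√(0.0464 × 11.3) = 1.448 m.
Argument (x−vt)/(2√(Dt)) = (13.8 − 13.108)/1.448 = 0.4779; ½·erfc(0.4779) = 0.2496.
C = 11.5 × 0.2496 = 2.87 mg/L.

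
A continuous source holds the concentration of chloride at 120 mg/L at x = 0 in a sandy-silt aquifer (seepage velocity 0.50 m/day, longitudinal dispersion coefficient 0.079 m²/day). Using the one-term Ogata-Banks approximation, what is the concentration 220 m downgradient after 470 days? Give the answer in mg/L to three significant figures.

115 mg/L

For a continuous step input, C/C₀ ≈ ½·erfc((x−vt)/(2√(Dt))).
vt = 0.50 × 470 = 235 m and 2√(Dt) = 2√(0.079 × 470) = 12.19 m.
Argument (x−vt)/(2√(Dt)) = (220 − 235)/12.19 = -1.231; ½·erfc(-1.231) = 0.9591.
C = 120 × 0.9591 = 115 mg/L.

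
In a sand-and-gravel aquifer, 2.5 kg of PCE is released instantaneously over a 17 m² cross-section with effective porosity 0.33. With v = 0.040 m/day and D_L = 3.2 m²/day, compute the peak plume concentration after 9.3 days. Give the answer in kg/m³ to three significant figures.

The peak of an instantaneous 1D plume sits at x = vt; there the Gaussian factor is 1 and C_max = M/(n_e·A·√(4πDt)), where n_e·A is the pore area the mass is dissolved in.
√(4πDt) = √(4π × 3.2 × 9.3) = 19.34 m, so C_max = 2.5/(0.33 × 17 × 19.34) = 0.0230 kg/m³.

0.0230 kg/m³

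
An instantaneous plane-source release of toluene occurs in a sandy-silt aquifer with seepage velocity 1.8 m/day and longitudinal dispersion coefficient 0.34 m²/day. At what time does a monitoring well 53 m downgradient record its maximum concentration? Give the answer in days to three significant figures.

29.3 days

For the 1D instantaneous-source solution, setting ∂C/∂t = 0 at fixed x gives v²t² + 2Dt − x² = 0, so t = (√(D² + v²x²) − D)/v².
√(D² + v²x²) = √(0.34² + 1.8² × 53²) = 95.40; v² = 3.24.
t = (95.40 − 0.34)/3.24 = 29.3 days (vs. the pure-advection estimate x/v = 29.4 d).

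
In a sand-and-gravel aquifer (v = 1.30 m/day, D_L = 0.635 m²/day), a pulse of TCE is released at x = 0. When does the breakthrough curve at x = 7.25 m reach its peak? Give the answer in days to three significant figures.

For the 1D instantaneous-source solution, setting ∂C/∂t = 0 at fixed x gives v²t² + 2Dt − x² = 0, so t = (√(D² + v²x²) − D)/v².
√(D² + v²x²) = √(0.635² + 1.30² × 7.25²) = 9.446; v² = 1.69.
t = (9.446 − 0.635)/1.69 = 5.21 days (vs. the pure-advection estimate x/v = 5.58 d).

5.21 days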